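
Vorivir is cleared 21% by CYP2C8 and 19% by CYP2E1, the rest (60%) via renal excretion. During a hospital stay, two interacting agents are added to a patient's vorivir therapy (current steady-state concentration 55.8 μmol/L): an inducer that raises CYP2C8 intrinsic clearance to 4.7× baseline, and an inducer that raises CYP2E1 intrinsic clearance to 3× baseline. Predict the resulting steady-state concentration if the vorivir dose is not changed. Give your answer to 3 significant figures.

The CYP2C8 pathway (21% of clearance) rises to 4.7× activity: 0.21 × 4.7 = 0.987.
The CYP2E1 pathway (19% of clearance) is boosted to 3× activity: 0.19 × 3 = 0.57.
Non-CYP routes (60%) are unchanged.
New clearance relative to baseline: 0.987 + 0.57 + 0.6 = 2.157.
Dividing the baseline by the relative clearance: 55.8 / 2.157 = 25.9 μmol/L.

25.9 μmol/L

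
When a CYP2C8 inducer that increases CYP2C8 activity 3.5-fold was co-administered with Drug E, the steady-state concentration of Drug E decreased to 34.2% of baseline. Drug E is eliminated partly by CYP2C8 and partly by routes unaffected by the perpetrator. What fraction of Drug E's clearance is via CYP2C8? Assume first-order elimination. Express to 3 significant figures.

0.770

Let fm be the CYP2C8 fraction. New clearance relative to baseline = fm × 3.5 + (1 − fm).
Steady-state concentration ratio = 1 / (new CL fraction), so new CL fraction = 1 / 0.342 = 2.924.
fm × 3.5 + 1 − fm = 2.924  ⇒  fm × (3.5 − 1) = 1.924  ⇒  fm = 0.770.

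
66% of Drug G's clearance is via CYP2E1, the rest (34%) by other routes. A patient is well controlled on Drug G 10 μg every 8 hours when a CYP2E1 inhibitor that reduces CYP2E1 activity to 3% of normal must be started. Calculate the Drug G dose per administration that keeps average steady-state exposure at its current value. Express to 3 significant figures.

The CYP2E1 pathway (66% of clearance) falls to 0.03× activity: 0.66 × 0.03 = 0.0198.
The remaining 34% of clearance is unaffected.
Relative clearance = 0.0198 + 0.34 = 0.3598.
Css,avg = (dose rate)/CL, so holding Css fixed requires dose ∝ CL: 10 × 0.3598 = 3.60 μg.

3.60 μg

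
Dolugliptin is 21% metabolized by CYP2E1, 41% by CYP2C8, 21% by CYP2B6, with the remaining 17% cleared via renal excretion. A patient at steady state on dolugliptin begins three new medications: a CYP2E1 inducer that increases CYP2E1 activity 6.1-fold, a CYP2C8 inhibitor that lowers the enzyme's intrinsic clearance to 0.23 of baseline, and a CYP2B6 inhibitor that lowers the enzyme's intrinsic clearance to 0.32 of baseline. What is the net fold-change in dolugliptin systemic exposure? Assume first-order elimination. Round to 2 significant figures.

CYP2E1: 0.21 × 6.1 = 1.281
CYP2C8: 0.41 × 0.23 = 0.0943
CYP2B6: 0.21 × 0.32 = 0.0672
Other: 0.17 (unchanged)
Relative clearance = 1.281 + 0.0943 + 0.0672 + 0.17 = 1.6125.
Because systemic exposure varies inversely with clearance, the combined effect is 1 / 1.6125 = 0.62.

0.62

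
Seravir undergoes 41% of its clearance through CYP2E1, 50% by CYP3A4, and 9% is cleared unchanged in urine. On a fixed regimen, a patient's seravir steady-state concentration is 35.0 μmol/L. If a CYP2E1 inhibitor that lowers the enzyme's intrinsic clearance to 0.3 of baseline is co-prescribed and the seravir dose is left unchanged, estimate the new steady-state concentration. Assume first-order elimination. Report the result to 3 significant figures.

CYP2E1: 0.41 × 0.3 = 0.123
CYP3A4: 0.5 (unchanged)
Other: 0.09 (unchanged)
CL_new/CL_old = 0.123 + 0.5 + 0.09 = 0.713.
With dosing unchanged, steady-state concentration scales as 1/CL: 35.0 / 0.713 = 49.1 μmol/L.

49.1 μmol/L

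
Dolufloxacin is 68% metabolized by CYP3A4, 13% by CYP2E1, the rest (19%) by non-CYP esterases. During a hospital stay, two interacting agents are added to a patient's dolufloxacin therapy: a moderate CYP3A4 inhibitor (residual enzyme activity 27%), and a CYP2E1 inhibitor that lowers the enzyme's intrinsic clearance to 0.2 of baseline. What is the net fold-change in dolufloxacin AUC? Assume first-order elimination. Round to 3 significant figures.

2.50

The CYP3A4 pathway (68% of clearance) drops to 0.27× activity: 0.68 × 0.27 = 0.1836.
The CYP2E1 pathway (13% of clearance) is reduced to 0.2× activity: 0.13 × 0.2 = 0.026.
The remaining 19% of clearance is unaffected.
Relative clearance = 0.1836 + 0.026 + 0.19 = 0.3996.
AUC ∝ 1/CL: fold-change = 1 / 0.3996 = 2.50.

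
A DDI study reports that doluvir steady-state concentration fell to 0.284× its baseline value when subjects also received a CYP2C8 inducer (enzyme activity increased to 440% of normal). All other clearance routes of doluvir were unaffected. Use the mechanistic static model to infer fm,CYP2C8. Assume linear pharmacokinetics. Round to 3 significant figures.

0.742

CL'/CL = 1 / 0.284 = 3.521
4.4·fm + (1 − fm) = 3.521
fm = (3.521 − 1) / (4.4 − 1) = 0.742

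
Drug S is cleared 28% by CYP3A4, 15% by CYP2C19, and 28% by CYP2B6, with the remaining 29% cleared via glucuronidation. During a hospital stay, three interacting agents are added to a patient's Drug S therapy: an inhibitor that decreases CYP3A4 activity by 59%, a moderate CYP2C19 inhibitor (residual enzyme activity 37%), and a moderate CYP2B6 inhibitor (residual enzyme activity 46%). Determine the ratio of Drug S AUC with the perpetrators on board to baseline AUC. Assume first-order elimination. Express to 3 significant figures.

1.70

The CYP3A4 pathway (28% of clearance) falls to 0.41× activity: 0.28 × 0.41 = 0.1148.
The CYP2C19 pathway (15% of clearance) is reduced to 0.37× activity: 0.15 × 0.37 = 0.0555.
The CYP2B6 pathway (28% of clearance) is reduced to 0.46× activity: 0.28 × 0.46 = 0.1288.
The remaining 29% of clearance is unaffected.
Relative clearance = 0.1148 + 0.0555 + 0.1288 + 0.29 = 0.5891.
Net AUC ratio = 1 / 0.5891 = 1.70.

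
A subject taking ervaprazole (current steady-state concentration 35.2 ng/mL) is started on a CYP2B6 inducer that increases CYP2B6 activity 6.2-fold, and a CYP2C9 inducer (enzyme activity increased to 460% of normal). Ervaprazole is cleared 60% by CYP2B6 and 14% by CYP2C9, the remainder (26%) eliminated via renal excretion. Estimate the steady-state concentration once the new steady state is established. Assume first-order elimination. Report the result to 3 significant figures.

The CYP2B6 pathway (60% of clearance) rises to 6.2× activity: 0.6 × 6.2 = 3.72.
The CYP2C9 pathway (14% of clearance) rises to 4.6× activity: 0.14 × 4.6 = 0.644.
The remaining 26% of clearance is unaffected.
New clearance relative to baseline: 3.72 + 0.644 + 0.26 = 4.624.
Steady-state concentration ∝ 1/CL: new value = 35.2 / 4.624 = 7.61 ng/mL.

7.61 ng/mL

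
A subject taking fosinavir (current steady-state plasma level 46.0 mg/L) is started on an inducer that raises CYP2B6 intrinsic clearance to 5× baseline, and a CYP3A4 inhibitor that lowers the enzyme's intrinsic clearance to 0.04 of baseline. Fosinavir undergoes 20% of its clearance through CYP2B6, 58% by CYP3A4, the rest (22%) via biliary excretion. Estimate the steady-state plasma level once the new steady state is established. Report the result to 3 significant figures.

The CYP2B6 pathway (20% of clearance) increases to 5× activity: 0.2 × 5 = 1.
The CYP3A4 pathway (58% of clearance) falls to 0.04× activity: 0.58 × 0.04 = 0.0232.
Non-CYP routes (22%) are unchanged.
CL_new/CL_old = 1 + 0.0232 + 0.22 = 1.2432.
Dividing the baseline by the relative clearance: 46.0 / 1.2432 = 37.0 mg/L.

37.0 mg/L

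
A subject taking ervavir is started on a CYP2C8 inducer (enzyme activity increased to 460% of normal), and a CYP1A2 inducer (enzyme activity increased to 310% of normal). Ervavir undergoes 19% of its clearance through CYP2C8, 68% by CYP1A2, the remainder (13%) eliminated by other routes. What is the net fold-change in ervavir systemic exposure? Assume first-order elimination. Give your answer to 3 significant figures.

0.321

The CYP2C8 pathway (19% of clearance) is boosted to 4.6× activity: 0.19 × 4.6 = 0.874.
The CYP1A2 pathway (68% of clearance) is boosted to 3.1× activity: 0.68 × 3.1 = 2.108.
Non-CYP routes (13%) are unchanged.
New clearance relative to baseline: 0.874 + 2.108 + 0.13 = 3.112.
Because systemic exposure varies inversely with clearance, the combined effect is 1 / 3.112 = 0.321.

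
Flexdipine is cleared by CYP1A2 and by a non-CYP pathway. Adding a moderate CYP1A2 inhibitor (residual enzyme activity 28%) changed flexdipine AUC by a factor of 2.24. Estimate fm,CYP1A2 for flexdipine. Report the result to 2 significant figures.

0.77

Let fm be the CYP1A2 fraction. New clearance relative to baseline = fm × 0.28 + (1 − fm).
AUC ratio = 1 / (new CL fraction), so new CL fraction = 1 / 2.24 = 0.4464.
fm × 0.28 + 1 − fm = 0.4464  ⇒  fm × (0.28 − 1) = −0.5536  ⇒  fm = 0.77.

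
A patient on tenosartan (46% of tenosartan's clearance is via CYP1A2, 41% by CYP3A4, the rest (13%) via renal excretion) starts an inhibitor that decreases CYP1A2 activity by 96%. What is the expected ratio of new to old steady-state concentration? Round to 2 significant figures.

1.8

The CYP1A2 pathway (46% of clearance) drops to 0.04× activity: 0.46 × 0.04 = 0.0184.
CYP3A4 (41%) and the residual 13% are unaffected.
CL_new/CL_old = 0.0184 + 0.41 + 0.13 = 0.5584.
Steady-state concentration ratio = CL_old/CL_new = 1 / 0.5584 = 1.8.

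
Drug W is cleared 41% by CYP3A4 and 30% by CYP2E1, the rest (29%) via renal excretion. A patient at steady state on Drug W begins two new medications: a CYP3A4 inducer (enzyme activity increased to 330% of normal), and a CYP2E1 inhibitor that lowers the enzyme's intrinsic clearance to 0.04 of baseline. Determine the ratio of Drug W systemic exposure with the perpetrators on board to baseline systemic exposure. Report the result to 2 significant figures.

The CYP3A4 pathway (41% of clearance) rises to 3.3× activity: 0.41 × 3.3 = 1.353.
The CYP2E1 pathway (30% of clearance) is reduced to 0.04× activity: 0.3 × 0.04 = 0.012.
The remaining 29% of clearance is unaffected.
New clearance relative to baseline: 1.353 + 0.012 + 0.29 = 1.655.
Net systemic exposure ratio = 1 / 1.655 = 0.60.

0.60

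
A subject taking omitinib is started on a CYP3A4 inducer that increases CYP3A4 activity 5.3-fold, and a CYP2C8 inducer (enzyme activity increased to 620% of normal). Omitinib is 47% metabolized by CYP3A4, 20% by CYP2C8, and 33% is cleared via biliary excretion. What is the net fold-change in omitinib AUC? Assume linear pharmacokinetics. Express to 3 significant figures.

0.246

CYP3A4: 0.47 × 5.3 = 2.491
CYP2C8: 0.2 × 6.2 = 1.24
Other: 0.33 (unchanged)
New clearance relative to baseline: 2.491 + 1.24 + 0.33 = 4.061.
Net AUC ratio = 1 / 4.061 = 0.246.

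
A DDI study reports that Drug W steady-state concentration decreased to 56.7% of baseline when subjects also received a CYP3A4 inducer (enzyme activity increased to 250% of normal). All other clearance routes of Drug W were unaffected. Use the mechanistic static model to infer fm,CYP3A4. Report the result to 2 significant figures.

Write x for the fraction cleared via CYP3A4. The observed steady-state concentration change means clearance rose to 1/0.567 = 1.764 of baseline.
Setting x·2.5 + (1 − x) = 1.764 and solving: x = (1.764 − 1)/(2.5 − 1) = 0.51.

0.51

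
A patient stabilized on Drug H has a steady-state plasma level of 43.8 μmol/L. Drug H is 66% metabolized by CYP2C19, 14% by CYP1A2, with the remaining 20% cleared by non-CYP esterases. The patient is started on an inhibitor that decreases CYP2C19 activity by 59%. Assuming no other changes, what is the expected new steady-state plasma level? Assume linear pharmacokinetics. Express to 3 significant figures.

The CYP2C19 pathway (66% of clearance) drops to 0.41× activity: 0.66 × 0.41 = 0.2706.
CYP1A2 (14%) and the residual 20% are unaffected.
CL_new/CL_old = 0.2706 + 0.14 + 0.2 = 0.6106.
With dosing unchanged, steady-state plasma level scales as 1/CL: 43.8 / 0.6106 = 71.7 μmol/L.

71.7 μmol/L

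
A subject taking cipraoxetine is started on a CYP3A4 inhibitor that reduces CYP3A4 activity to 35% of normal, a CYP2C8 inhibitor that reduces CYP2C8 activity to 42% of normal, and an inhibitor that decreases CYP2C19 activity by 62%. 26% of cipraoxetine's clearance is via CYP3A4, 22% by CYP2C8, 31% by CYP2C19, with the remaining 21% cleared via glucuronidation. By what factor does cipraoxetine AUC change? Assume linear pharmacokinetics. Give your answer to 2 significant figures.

2.0

The CYP3A4 pathway (26% of clearance) falls to 0.35× activity: 0.26 × 0.35 = 0.091.
The CYP2C8 pathway (22% of clearance) falls to 0.42× activity: 0.22 × 0.42 = 0.0924.
The CYP2C19 pathway (31% of clearance) falls to 0.38× activity: 0.31 × 0.38 = 0.1178.
The remaining 21% of clearance is unaffected.
New clearance relative to baseline: 0.091 + 0.0924 + 0.1178 + 0.21 = 0.5112.
AUC ∝ 1/CL: fold-change = 1 / 0.5112 = 2.0.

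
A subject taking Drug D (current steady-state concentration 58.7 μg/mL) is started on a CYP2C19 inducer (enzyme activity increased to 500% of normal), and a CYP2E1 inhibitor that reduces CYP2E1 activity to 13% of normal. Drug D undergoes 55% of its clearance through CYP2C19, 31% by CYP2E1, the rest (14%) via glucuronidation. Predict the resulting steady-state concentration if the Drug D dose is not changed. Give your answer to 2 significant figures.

The CYP2C19 pathway (55% of clearance) rises to 5× activity: 0.55 × 5 = 2.75.
The CYP2E1 pathway (31% of clearance) drops to 0.13× activity: 0.31 × 0.13 = 0.0403.
Non-CYP routes (14%) are unchanged.
Relative clearance = 2.75 + 0.0403 + 0.14 = 2.9303.
Dividing the baseline by the relative clearance: 58.7 / 2.9303 = 20 μg/mL.

20 μg/mL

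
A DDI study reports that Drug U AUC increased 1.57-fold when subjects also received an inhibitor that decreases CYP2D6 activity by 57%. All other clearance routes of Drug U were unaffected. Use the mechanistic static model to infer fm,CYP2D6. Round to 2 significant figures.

0.64

Write x for the fraction cleared via CYP2D6. The observed AUC change means clearance fell to 1/1.57 = 0.6369 of baseline.
Setting x·0.43 + (1 − x) = 0.6369 and solving: x = (0.6369 − 1)/(0.43 − 1) = 0.64.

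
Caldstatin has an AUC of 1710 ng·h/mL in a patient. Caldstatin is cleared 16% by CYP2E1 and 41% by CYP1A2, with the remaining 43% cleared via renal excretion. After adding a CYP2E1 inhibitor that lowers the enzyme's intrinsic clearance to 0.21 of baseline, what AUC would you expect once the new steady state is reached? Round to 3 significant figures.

The CYP2E1 pathway (16% of clearance) drops to 0.21× activity: 0.16 × 0.21 = 0.0336.
CYP1A2 (41%) and the residual 43% are unaffected.
CL_new/CL_old = 0.0336 + 0.41 + 0.43 = 0.8736.
With dosing unchanged, AUC scales as 1/CL: 1710 / 0.8736 = 1.96 × 10³ ng·h/mL.

1.96 × 10³ ng·h/mL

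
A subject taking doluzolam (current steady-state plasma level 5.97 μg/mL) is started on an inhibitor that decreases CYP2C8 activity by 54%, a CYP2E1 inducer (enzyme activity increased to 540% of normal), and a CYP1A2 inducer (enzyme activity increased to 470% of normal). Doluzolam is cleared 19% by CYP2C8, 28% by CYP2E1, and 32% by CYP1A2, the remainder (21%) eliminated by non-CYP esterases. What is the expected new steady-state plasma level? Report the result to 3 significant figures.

CYP2C8: 0.19 × 0.46 = 0.0874
CYP2E1: 0.28 × 5.4 = 1.512
CYP1A2: 0.32 × 4.7 = 1.504
Other: 0.21 (unchanged)
Relative clearance = 0.0874 + 1.512 + 1.504 + 0.21 = 3.3134.
Steady-state plasma level ∝ 1/CL: new value = 5.97 / 3.3134 = 1.80 μg/mL.

1.80 μg/mL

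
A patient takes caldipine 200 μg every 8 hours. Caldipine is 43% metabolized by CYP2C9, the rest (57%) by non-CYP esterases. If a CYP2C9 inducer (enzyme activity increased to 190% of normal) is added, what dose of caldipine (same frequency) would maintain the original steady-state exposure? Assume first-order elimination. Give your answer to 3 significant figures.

277 μg

CYP2C9: 0.43 × 1.9 = 0.817
Other: 0.57 (unchanged)
New clearance relative to baseline: 0.817 + 0.57 = 1.387.
Css,avg = (dose rate)/CL, so holding Css fixed requires dose ∝ CL: 200 × 1.387 = 277 μg.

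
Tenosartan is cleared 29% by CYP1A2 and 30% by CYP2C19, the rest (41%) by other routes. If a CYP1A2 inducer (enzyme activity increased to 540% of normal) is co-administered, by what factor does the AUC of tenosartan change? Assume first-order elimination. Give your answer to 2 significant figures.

0.44

The CYP1A2 pathway (29% of clearance) increases to 5.4× activity: 0.29 × 5.4 = 1.566.
CYP2C19 (30%) and the residual 41% are unaffected.
CL_new/CL_old = 1.566 + 0.3 + 0.41 = 2.276.
AUC ratio = CL_old/CL_new = 1 / 2.276 = 0.44.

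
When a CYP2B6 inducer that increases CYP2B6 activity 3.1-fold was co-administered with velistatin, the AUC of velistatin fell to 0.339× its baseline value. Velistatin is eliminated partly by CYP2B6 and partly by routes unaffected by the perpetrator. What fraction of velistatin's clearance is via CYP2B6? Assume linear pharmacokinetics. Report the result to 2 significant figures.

0.93

Write x for the fraction cleared via CYP2B6. The observed AUC change means clearance rose to 1/0.339 = 2.95 of baseline.
Only the CYP2B6 route changed, so 2.95 = x·3.1 + (1 − x), giving x = 0.93.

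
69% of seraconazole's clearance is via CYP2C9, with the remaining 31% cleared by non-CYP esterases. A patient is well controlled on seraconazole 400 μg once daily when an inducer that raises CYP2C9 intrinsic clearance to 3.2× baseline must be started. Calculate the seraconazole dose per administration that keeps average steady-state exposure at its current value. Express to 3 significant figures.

1.01 × 10³ μg

CYP2C9: 0.69 × 3.2 = 2.208
Other: 0.31 (unchanged)
Relative clearance = 2.208 + 0.31 = 2.518.
To maintain the same steady-state level, dose must scale with clearance: new dose = 400 × 2.518 = 1.01 × 10³ μg.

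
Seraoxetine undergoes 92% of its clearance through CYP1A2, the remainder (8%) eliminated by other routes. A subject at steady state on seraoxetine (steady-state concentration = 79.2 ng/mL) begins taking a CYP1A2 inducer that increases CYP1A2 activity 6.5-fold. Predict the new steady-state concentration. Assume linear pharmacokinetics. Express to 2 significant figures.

The CYP1A2 pathway (92% of clearance) is boosted to 6.5× activity: 0.92 × 6.5 = 5.98.
The remaining 8% of clearance is unaffected.
CL_new/CL_old = 5.98 + 0.08 = 6.06.
Steady-state concentration ∝ 1/CL, so new value = 79.2 / 6.06 = 13 ng/mL.

13 ng/mL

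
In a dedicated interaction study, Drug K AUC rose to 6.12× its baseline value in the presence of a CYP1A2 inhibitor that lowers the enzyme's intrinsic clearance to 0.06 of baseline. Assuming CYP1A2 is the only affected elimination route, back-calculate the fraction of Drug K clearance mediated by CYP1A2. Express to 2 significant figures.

0.89

Write x for the fraction cleared via CYP1A2. The observed AUC change means clearance fell to 1/6.12 = 0.1634 of baseline.
Only the CYP1A2 route changed, so 0.1634 = x·0.06 + (1 − x), giving x = 0.89.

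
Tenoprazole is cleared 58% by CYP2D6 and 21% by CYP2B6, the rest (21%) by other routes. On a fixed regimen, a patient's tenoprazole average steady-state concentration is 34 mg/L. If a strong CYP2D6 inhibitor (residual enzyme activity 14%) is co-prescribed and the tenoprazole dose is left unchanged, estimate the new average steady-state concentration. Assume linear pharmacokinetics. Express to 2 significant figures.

68 mg/L

The CYP2D6 pathway (58% of clearance) falls to 0.14× activity: 0.58 × 0.14 = 0.0812.
CYP2B6 (21%) and the residual 21% are unaffected.
CL_new/CL_old = 0.0812 + 0.21 + 0.21 = 0.5012.
With dosing unchanged, average steady-state concentration scales as 1/CL: 34 / 0.5012 = 68 mg/L.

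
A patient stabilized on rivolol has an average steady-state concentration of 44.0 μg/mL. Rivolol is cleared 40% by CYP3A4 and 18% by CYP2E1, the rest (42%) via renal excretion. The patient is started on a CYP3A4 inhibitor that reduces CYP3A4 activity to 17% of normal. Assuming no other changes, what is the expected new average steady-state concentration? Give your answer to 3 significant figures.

CYP3A4: 0.4 × 0.17 = 0.068
CYP2E1: 0.18 (unchanged)
Other: 0.42 (unchanged)
Relative clearance = 0.068 + 0.18 + 0.42 = 0.668.
Average steady-state concentration ∝ 1/CL, so new value = 44.0 / 0.668 = 65.9 μg/mL.

65.9 μg/mL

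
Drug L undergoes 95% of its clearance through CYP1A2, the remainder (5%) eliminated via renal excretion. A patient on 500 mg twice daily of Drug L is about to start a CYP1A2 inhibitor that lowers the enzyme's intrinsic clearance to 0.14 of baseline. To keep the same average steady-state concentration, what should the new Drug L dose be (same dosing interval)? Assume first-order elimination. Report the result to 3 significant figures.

91.5 mg

The CYP1A2 pathway (95% of clearance) is reduced to 0.14× activity: 0.95 × 0.14 = 0.133.
The remaining 5% of clearance is unaffected.
Relative clearance = 0.133 + 0.05 = 0.183.
To maintain the same steady-state level, dose must scale with clearance: new dose = 500 × 0.183 = 91.5 mg.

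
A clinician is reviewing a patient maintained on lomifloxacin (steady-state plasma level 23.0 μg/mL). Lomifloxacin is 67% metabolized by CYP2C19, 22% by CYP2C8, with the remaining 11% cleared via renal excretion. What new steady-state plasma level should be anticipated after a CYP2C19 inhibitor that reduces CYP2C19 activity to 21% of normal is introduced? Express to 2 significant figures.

49 μg/mL

CYP2C19: 0.67 × 0.21 = 0.1407
CYP2C8: 0.22 (unchanged)
Other: 0.11 (unchanged)
CL_new/CL_old = 0.1407 + 0.22 + 0.11 = 0.4707.
Steady-state plasma level ∝ 1/CL, so new value = 23.0 / 0.4707 = 49 μg/mL.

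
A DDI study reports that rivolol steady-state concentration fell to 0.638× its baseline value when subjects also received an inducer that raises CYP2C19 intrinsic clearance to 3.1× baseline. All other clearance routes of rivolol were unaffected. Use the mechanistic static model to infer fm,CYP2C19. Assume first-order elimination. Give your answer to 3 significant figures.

0.270

CL'/CL = 1 / 0.638 = 1.567
3.1·fm + (1 − fm) = 1.567
fm = (1.567 − 1) / (3.1 − 1) = 0.270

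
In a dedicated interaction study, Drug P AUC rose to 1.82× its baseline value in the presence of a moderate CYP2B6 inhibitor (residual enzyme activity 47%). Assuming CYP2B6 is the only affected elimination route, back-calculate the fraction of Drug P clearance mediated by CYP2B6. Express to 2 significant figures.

0.85

Write x for the fraction cleared via CYP2B6. The observed AUC change means clearance fell to 1/1.82 = 0.5495 of baseline.
Setting x·0.47 + (1 − x) = 0.5495 and solving: x = (0.5495 − 1)/(0.47 − 1) = 0.85.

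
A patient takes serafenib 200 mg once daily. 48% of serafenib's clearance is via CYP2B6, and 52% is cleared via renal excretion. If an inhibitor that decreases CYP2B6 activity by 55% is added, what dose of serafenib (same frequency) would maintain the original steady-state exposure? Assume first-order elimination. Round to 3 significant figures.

147 mg

CYP2B6: 0.48 × 0.45 = 0.216
Other: 0.52 (unchanged)
New clearance relative to baseline: 0.216 + 0.52 = 0.736.
Css,avg = (dose rate)/CL, so holding Css fixed requires dose ∝ CL: 200 × 0.736 = 147 mg.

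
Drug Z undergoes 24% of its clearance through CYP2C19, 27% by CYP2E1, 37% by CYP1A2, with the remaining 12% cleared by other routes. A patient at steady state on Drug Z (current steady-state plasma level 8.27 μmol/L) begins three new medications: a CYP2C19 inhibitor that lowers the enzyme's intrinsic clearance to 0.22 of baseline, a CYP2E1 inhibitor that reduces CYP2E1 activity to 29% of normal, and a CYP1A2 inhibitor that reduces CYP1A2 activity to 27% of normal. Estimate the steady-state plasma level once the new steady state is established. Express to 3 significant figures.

CYP2C19: 0.24 × 0.22 = 0.0528
CYP2E1: 0.27 × 0.29 = 0.0783
CYP1A2: 0.37 × 0.27 = 0.0999
Other: 0.12 (unchanged)
New clearance relative to baseline: 0.0528 + 0.0783 + 0.0999 + 0.12 = 0.351.
Dividing the baseline by the relative clearance: 8.27 / 0.351 = 23.6 μmol/L.

23.6 μmol/L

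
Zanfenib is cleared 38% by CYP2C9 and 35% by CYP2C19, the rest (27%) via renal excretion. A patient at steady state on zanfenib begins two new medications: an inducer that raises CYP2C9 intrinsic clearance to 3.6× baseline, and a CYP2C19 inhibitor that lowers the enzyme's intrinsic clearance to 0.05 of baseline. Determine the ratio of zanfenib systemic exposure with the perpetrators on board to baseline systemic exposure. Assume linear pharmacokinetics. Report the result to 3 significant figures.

CYP2C9: 0.38 × 3.6 = 1.368
CYP2C19: 0.35 × 0.05 = 0.0175
Other: 0.27 (unchanged)
New clearance relative to baseline: 1.368 + 0.0175 + 0.27 = 1.6555.
Systemic exposure ∝ 1/CL: fold-change = 1 / 1.6555 = 0.604.

0.604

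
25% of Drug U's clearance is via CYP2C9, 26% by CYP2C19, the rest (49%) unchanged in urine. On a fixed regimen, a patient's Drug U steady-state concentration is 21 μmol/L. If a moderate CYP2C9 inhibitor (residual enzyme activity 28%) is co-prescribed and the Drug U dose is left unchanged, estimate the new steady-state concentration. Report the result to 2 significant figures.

26 μmol/L

CYP2C9: 0.25 × 0.28 = 0.07
CYP2C19: 0.26 (unchanged)
Other: 0.49 (unchanged)
CL_new/CL_old = 0.07 + 0.26 + 0.49 = 0.82.
Steady-state concentration ∝ 1/CL, so new value = 21 / 0.82 = 26 μmol/L.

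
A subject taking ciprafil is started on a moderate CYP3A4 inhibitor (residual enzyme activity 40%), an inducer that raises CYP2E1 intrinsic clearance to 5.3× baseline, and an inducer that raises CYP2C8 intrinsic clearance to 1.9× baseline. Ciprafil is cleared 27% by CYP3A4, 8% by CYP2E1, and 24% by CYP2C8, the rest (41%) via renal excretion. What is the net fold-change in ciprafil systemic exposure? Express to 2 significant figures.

0.72

CYP3A4: 0.27 × 0.4 = 0.108
CYP2E1: 0.08 × 5.3 = 0.424
CYP2C8: 0.24 × 1.9 = 0.456
Other: 0.41 (unchanged)
New clearance relative to baseline: 0.108 + 0.424 + 0.456 + 0.41 = 1.398.
Net systemic exposure ratio = 1 / 1.398 = 0.72.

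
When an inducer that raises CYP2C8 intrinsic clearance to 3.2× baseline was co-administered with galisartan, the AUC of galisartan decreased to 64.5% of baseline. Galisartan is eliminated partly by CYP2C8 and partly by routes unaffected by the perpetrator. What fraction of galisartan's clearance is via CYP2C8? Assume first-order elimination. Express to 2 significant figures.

0.25

Call the CYP2C8 fraction fm. After the interaction, CL_new/CL_old = fm × 3.2 + (1 − fm).
AUC ratio = 1 / (new CL fraction), so new CL fraction = 1 / 0.645 = 1.55.
fm × 3.2 + 1 − fm = 1.55  ⇒  fm × (3.2 − 1) = 0.5504  ⇒  fm = 0.25.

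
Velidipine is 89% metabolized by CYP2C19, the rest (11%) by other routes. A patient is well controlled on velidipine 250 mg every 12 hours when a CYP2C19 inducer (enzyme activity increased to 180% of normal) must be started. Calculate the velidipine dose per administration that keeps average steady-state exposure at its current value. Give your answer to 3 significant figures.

CYP2C19: 0.89 × 1.8 = 1.602
Other: 0.11 (unchanged)
New clearance relative to baseline: 1.602 + 0.11 = 1.712.
Css,avg = (dose rate)/CL, so holding Css fixed requires dose ∝ CL: 250 × 1.712 = 428 mg.

428 mg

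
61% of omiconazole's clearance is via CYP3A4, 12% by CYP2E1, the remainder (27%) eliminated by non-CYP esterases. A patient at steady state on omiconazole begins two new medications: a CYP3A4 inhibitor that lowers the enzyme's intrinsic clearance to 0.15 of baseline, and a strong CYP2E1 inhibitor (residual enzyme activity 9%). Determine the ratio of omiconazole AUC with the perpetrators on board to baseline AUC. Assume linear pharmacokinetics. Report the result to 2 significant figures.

2.7

The CYP3A4 pathway (61% of clearance) drops to 0.15× activity: 0.61 × 0.15 = 0.0915.
The CYP2E1 pathway (12% of clearance) is reduced to 0.09× activity: 0.12 × 0.09 = 0.0108.
Non-CYP routes (27%) are unchanged.
New clearance relative to baseline: 0.0915 + 0.0108 + 0.27 = 0.3723.
AUC ∝ 1/CL: fold-change = 1 / 0.3723 = 2.7.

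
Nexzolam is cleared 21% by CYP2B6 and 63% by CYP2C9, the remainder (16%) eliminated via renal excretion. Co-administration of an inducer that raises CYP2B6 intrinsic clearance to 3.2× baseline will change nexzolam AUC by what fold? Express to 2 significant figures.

CYP2B6: 0.21 × 3.2 = 0.672
CYP2C9: 0.63 (unchanged)
Other: 0.16 (unchanged)
New clearance relative to baseline: 0.672 + 0.63 + 0.16 = 1.462.
Since AUC ∝ 1/CL, the ratio is 1 / 1.462 = 0.68.

0.68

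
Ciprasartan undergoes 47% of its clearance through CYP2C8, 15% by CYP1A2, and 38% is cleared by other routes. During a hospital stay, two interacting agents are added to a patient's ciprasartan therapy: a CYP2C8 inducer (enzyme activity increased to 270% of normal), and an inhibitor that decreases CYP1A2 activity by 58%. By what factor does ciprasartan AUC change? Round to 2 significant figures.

CYP2C8: 0.47 × 2.7 = 1.269
CYP1A2: 0.15 × 0.42 = 0.063
Other: 0.38 (unchanged)
CL_new/CL_old = 1.269 + 0.063 + 0.38 = 1.712.
Net AUC ratio = 1 / 1.712 = 0.58.

0.58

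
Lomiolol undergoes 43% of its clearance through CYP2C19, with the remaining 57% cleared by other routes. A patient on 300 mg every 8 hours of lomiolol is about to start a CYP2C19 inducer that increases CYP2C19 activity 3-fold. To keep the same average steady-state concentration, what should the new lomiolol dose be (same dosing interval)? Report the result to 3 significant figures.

CYP2C19: 0.43 × 3 = 1.29
Other: 0.57 (unchanged)
Relative clearance = 1.29 + 0.57 = 1.86.
Css,avg = (dose rate)/CL, so holding Css fixed requires dose ∝ CL: 300 × 1.86 = 558 mg.

558 mg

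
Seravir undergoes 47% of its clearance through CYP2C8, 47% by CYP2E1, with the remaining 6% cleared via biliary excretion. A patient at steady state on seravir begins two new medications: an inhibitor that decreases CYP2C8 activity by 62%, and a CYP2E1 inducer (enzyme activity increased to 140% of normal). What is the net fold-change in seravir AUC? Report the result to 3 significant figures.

The CYP2C8 pathway (47% of clearance) falls to 0.38× activity: 0.47 × 0.38 = 0.1786.
The CYP2E1 pathway (47% of clearance) is boosted to 1.4× activity: 0.47 × 1.4 = 0.658.
The remaining 6% of clearance is unaffected.
Relative clearance = 0.1786 + 0.658 + 0.06 = 0.8966.
Net AUC ratio = 1 / 0.8966 = 1.12.

1.12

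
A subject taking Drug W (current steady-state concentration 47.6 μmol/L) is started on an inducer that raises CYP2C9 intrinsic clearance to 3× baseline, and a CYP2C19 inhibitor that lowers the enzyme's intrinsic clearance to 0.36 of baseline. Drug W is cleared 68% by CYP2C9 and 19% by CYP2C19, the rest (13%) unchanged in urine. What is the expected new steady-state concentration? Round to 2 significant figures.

The CYP2C9 pathway (68% of clearance) increases to 3× activity: 0.68 × 3 = 2.04.
The CYP2C19 pathway (19% of clearance) drops to 0.36× activity: 0.19 × 0.36 = 0.0684.
Non-CYP routes (13%) are unchanged.
New clearance relative to baseline: 2.04 + 0.0684 + 0.13 = 2.2384.
New steady-state concentration = 47.6 / 2.2384 = 21 μmol/L (concentration scales inversely with clearance).

21 μmol/L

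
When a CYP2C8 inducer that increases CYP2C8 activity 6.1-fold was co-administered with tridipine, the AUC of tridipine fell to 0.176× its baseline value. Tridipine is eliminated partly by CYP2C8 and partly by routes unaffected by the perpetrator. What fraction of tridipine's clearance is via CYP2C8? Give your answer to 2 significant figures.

Let fm be the CYP2C8 fraction. New clearance relative to baseline = fm × 6.1 + (1 − fm).
AUC ratio = 1 / (new CL fraction), so new CL fraction = 1 / 0.176 = 5.682.
fm × 6.1 + 1 − fm = 5.682  ⇒  fm × (6.1 − 1) = 4.682  ⇒  fm = 0.92.

0.92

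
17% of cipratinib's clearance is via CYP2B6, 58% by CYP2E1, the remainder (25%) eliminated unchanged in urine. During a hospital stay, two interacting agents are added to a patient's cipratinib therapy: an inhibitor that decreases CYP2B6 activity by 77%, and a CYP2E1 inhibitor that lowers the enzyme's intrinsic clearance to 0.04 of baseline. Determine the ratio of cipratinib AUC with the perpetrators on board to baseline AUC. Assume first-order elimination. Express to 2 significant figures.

3.2

The CYP2B6 pathway (17% of clearance) drops to 0.23× activity: 0.17 × 0.23 = 0.0391.
The CYP2E1 pathway (58% of clearance) is reduced to 0.04× activity: 0.58 × 0.04 = 0.0232.
The remaining 25% of clearance is unaffected.
CL_new/CL_old = 0.0391 + 0.0232 + 0.25 = 0.3123.
Net AUC ratio = 1 / 0.3123 = 3.2.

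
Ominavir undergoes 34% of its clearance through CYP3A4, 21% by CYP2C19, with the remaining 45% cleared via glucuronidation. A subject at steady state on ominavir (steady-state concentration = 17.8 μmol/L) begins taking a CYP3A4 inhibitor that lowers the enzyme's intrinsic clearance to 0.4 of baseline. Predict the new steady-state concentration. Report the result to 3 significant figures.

22.4 μmol/L

The CYP3A4 pathway (34% of clearance) is reduced to 0.4× activity: 0.34 × 0.4 = 0.136.
CYP2C19 (21%) and the residual 45% are unaffected.
Relative clearance = 0.136 + 0.21 + 0.45 = 0.796.
Steady-state concentration ∝ 1/CL, so new value = 17.8 / 0.796 = 22.4 μmol/L.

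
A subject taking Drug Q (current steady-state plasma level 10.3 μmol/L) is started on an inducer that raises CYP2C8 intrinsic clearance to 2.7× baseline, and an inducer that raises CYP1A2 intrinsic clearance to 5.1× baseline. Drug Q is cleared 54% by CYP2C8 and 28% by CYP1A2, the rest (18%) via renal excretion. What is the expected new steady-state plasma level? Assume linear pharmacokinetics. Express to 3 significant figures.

The CYP2C8 pathway (54% of clearance) increases to 2.7× activity: 0.54 × 2.7 = 1.458.
The CYP1A2 pathway (28% of clearance) is boosted to 5.1× activity: 0.28 × 5.1 = 1.428.
The remaining 18% of clearance is unaffected.
New clearance relative to baseline: 1.458 + 1.428 + 0.18 = 3.066.
New steady-state plasma level = 10.3 / 3.066 = 3.36 μmol/L (concentration scales inversely with clearance).

3.36 μmol/L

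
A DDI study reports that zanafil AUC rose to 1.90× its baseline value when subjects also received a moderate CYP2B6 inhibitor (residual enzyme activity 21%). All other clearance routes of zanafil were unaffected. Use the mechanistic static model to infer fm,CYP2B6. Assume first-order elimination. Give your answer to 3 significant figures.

Let x = fm,CYP2B6. Because AUC ∝ 1/CL, relative clearance fell to 1/1.90 = 0.5263.
Setting x·0.21 + (1 − x) = 0.5263 and solving: x = (0.5263 − 1)/(0.21 − 1) = 0.600.

0.600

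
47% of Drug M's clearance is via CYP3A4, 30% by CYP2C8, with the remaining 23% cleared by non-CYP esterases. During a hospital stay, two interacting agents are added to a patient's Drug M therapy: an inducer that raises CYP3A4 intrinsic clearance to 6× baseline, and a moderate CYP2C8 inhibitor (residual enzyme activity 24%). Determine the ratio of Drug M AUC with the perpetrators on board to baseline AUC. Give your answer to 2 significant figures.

0.32

CYP3A4: 0.47 × 6 = 2.82
CYP2C8: 0.3 × 0.24 = 0.072
Other: 0.23 (unchanged)
New clearance relative to baseline: 2.82 + 0.072 + 0.23 = 3.122.
Net AUC ratio = 1 / 3.122 = 0.32.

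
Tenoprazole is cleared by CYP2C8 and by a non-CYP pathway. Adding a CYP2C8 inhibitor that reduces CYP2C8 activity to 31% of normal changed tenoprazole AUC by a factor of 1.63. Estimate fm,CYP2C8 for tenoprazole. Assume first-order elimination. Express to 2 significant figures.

CL'/CL = 1 / 1.63 = 0.6135
0.31·fm + (1 − fm) = 0.6135
fm = (0.6135 − 1) / (0.31 − 1) = 0.56

0.56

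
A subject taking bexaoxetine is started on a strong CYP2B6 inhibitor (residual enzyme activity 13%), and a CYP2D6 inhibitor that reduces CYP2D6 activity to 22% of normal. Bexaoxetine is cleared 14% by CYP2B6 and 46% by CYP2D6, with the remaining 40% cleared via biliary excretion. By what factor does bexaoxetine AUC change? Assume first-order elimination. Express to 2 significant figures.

The CYP2B6 pathway (14% of clearance) is reduced to 0.13× activity: 0.14 × 0.13 = 0.0182.
The CYP2D6 pathway (46% of clearance) falls to 0.22× activity: 0.46 × 0.22 = 0.1012.
The remaining 40% of clearance is unaffected.
Relative clearance = 0.0182 + 0.1012 + 0.4 = 0.5194.
AUC ∝ 1/CL: fold-change = 1 / 0.5194 = 1.9.

1.9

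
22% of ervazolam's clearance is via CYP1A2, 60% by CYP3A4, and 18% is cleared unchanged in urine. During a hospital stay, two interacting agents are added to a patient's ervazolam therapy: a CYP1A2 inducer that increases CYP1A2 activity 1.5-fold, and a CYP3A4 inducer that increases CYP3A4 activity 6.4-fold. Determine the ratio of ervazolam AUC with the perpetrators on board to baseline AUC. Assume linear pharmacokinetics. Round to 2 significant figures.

0.23

The CYP1A2 pathway (22% of clearance) is boosted to 1.5× activity: 0.22 × 1.5 = 0.33.
The CYP3A4 pathway (60% of clearance) rises to 6.4× activity: 0.6 × 6.4 = 3.84.
Non-CYP routes (18%) are unchanged.
CL_new/CL_old = 0.33 + 3.84 + 0.18 = 4.35.
Net AUC ratio = 1 / 4.35 = 0.23.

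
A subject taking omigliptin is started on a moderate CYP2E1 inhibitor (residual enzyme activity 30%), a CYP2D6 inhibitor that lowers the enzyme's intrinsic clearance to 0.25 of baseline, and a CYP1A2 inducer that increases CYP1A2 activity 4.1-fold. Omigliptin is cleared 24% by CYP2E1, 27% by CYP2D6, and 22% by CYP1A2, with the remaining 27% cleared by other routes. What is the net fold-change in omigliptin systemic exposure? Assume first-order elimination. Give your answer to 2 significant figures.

0.76

CYP2E1: 0.24 × 0.3 = 0.072
CYP2D6: 0.27 × 0.25 = 0.0675
CYP1A2: 0.22 × 4.1 = 0.902
Other: 0.27 (unchanged)
New clearance relative to baseline: 0.072 + 0.0675 + 0.902 + 0.27 = 1.3115.
Because systemic exposure varies inversely with clearance, the combined effect is 1 / 1.3115 = 0.76.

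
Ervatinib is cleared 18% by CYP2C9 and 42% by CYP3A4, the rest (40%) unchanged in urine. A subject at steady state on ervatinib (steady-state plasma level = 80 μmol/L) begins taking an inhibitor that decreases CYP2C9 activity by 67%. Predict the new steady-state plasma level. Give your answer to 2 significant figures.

91 μmol/L

CYP2C9: 0.18 × 0.33 = 0.0594
CYP3A4: 0.42 (unchanged)
Other: 0.4 (unchanged)
CL_new/CL_old = 0.0594 + 0.42 + 0.4 = 0.8794.
New steady-state plasma level = baseline ÷ relative clearance = 80 / 0.8794 = 91 μmol/L.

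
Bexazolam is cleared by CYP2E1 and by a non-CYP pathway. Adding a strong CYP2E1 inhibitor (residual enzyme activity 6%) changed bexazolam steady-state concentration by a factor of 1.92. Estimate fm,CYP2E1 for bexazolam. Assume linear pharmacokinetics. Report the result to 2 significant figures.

Write x for the fraction cleared via CYP2E1. The observed steady-state concentration change means clearance fell to 1/1.92 = 0.5208 of baseline.
Only the CYP2E1 route changed, so 0.5208 = x·0.06 + (1 − x), giving x = 0.51.

0.51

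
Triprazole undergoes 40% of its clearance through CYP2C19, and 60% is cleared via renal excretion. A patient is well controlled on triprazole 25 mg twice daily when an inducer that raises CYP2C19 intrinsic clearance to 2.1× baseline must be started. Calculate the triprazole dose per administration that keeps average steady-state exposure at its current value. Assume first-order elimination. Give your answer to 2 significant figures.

36 mg

The CYP2C19 pathway (40% of clearance) increases to 2.1× activity: 0.4 × 2.1 = 0.84.
The remaining 60% of clearance is unaffected.
CL_new/CL_old = 0.84 + 0.6 = 1.44.
Css,avg = (dose rate)/CL, so holding Css fixed requires dose ∝ CL: 25 × 1.44 = 36 mg.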